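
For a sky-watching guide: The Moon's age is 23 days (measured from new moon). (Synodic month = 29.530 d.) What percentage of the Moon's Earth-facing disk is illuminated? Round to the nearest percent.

41%

The Moon has covered 23/29.530 of its cycle, so θ ≈ 360° × 23/29.530 = 280.4°.
Illuminated fraction = (1 − cos 280.4°)/2 = (1 − 0.180)/2 ≈ 0.410, so 41%.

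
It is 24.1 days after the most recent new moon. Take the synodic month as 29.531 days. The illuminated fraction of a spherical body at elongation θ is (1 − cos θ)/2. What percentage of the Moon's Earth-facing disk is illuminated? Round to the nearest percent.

Phase angle: θ = 360°·(24.1 d)/(29.531 d) = 293.8°.
cos 293.8° = 0.403, so f = (1 − 0.403)/2 = 0.298, so 30%.

30%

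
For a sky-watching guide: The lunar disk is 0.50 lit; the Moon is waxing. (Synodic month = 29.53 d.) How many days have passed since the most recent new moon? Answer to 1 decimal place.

7.4 days

cos θ = 1 − 2f = 0.000, giving a principal value of 90.0°.
Before full moon the principal value applies: θ = 90.0°.
At 360°/29.53 d per day, 90.0° corresponds to 7.38 days.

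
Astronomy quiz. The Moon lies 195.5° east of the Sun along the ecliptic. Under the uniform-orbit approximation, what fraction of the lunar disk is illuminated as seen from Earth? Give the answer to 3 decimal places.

0.982

Half-versine of 195.5°: (1 − (-0.964))/2 = 0.982.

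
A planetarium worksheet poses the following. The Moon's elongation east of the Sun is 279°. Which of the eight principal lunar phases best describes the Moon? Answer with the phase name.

last quarter

The last quarter sector spans roughly 248°–292°; 279° falls inside it.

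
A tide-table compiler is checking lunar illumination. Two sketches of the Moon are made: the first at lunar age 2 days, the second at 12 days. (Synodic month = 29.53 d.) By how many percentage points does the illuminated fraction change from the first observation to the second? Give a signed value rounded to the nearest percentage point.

+87 pp

θ₁ = 360° × 2/29.53 = 24.4°, f₁ = (1 − cos θ₁)/2 = 0.045.
θ₂ = 360° × 12/29.53 = 146.3°, f₂ = (1 − cos θ₂)/2 = 0.916.
Change = f₂ − f₁ = +0.871 → +87 percentage points.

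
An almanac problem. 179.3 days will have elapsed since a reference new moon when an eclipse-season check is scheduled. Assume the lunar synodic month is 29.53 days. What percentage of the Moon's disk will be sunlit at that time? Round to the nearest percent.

Reduce mod P: 179.3 − 6×29.53 = 2.12 d into the current lunation.
Elongation θ = 360° × 2.12/29.53 ≈ 25.8°.
With cos θ = 0.900, the lit fraction is (1 − 0.900)/2 ≈ 0.050, so 5%.

5%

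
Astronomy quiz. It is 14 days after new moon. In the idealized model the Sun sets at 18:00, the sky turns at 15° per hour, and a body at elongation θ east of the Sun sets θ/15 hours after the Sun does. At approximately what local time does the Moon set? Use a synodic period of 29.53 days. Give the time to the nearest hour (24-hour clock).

05:00

The Moon has covered 14/29.53 of its cycle, so θ ≈ 360° × 14/29.53 = 170.7°.
At 15° of sky rotation per hour, 170.7° corresponds to a 11.38 h lag.
18:00 + 11.38 h ≈ 05:23 → 05:00 to the nearest hour.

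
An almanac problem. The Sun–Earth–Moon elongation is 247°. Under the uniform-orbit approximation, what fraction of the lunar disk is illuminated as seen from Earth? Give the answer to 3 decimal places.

0.695

Half-versine of 247°: (1 − (-0.391))/2 = 0.695.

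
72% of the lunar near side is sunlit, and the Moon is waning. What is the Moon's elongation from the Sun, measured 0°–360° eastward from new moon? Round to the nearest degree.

Invert f = (1 − cos θ)/2 to get cos θ = 1 − 2(0.72) = -0.440, hence θ₀ = arccos -0.440 = 116.1°.
A waning Moon lies in 180°–360°, so θ = 360° − 116.1° = 243.9°.

244°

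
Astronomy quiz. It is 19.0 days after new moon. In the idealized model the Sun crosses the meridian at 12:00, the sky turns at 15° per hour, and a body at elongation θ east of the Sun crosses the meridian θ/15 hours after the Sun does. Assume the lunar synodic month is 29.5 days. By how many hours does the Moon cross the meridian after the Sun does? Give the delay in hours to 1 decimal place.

The Moon has covered 19.0/29.5 of its cycle, so θ ≈ 360° × 19.0/29.5 = 231.9°.
Delay after the Sun = 231.9° / (15°/h) ≈ 15.46 h.
So the Moon crosses the meridian 15.46 h after the Sun.

15.5 h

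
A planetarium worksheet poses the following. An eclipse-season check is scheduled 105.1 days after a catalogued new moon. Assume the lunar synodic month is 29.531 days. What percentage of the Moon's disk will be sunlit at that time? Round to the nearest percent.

105.1 d spans 3 complete synodic months (3 × 29.531 = 88.59 d) plus 16.51 d.
Elongation θ = 360° × 16.51/29.531 ≈ 201.2°.
With cos θ = (-0.932), the lit fraction is (1 − (-0.932))/2 ≈ 0.966, so 97%.

97%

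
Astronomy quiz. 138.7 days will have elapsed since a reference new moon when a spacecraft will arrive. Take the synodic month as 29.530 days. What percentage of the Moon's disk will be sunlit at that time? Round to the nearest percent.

66%

Reduce mod P: 138.7 − 4×29.530 = 20.58 d into the current lunation.
Elongation θ = 360° × 20.58/29.530 ≈ 250.9°.
cos 250.9° = (-0.327), so f = (1 − (-0.327))/2 = 0.664, so 66%.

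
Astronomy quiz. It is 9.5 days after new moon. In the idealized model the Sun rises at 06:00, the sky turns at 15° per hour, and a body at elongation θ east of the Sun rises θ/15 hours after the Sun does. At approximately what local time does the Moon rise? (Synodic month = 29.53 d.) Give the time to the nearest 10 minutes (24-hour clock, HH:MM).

13:40

The Moon has covered 9.5/29.53 of its cycle, so θ ≈ 360° × 9.5/29.53 = 115.8°.
The Moon trails the Sun by θ/15 = 115.8/15 ≈ 7.72 hours.
06:00 + 7.721 h ≈ 13:43 → 13:40 to the nearest ten minutes.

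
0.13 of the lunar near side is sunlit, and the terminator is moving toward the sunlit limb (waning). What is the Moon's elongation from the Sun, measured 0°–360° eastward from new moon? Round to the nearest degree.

Invert f = (1 − cos θ)/2 to get cos θ = 1 − 2(0.13) = 0.740, hence θ₀ = arccos 0.740 = 42.3°.
A waning Moon lies in 180°–360°, so θ = 360° − 42.3° = 317.7°.

318°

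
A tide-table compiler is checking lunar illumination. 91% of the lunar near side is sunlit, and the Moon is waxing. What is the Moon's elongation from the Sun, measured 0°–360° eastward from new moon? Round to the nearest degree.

Invert f = (1 − cos θ)/2 to get cos θ = 1 − 2(0.91) = -0.820, hence θ₀ = arccos -0.820 = 145.1°.
Before full moon the principal value applies: θ = 145.1°.

145°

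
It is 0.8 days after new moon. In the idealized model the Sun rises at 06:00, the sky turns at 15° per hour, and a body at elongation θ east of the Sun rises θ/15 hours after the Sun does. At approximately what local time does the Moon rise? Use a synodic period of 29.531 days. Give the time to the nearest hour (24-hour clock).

07:00

Phase angle: θ = 360°·(0.8 d)/(29.531 d) = 9.8°.
Delay after the Sun = 9.8° / (15°/h) ≈ 0.65 h.
06:00 + 0.65 h ≈ 06:39 → 07:00 to the nearest hour.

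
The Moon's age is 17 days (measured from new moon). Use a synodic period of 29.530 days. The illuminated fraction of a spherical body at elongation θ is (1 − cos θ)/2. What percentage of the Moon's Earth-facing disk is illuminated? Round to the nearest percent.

Phase angle: θ = 360°·(17 d)/(29.530 d) = 207.2°.
Illuminated fraction = (1 − cos 207.2°)/2 = (1 − (-0.889))/2 ≈ 0.945, so 94%.

94%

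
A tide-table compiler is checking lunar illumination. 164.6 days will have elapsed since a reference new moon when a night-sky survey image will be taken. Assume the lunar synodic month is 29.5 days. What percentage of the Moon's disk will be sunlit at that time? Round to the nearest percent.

94%

164.6/29.5 = 5.580 lunations, so 5 complete cycles and 17.10 d into the next.
The Moon has covered 17.10/29.5 of its cycle, so θ ≈ 360° × 17.10/29.5 = 208.7°.
With cos θ = (-0.877), the lit fraction is (1 − (-0.877))/2 ≈ 0.939, so 94%.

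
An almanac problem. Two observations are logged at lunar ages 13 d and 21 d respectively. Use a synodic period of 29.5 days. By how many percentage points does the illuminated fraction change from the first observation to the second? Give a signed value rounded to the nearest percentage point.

-35 pp

θ₁ = 360° × 13/29.5 = 158.6°, f₁ = (1 − cos θ₁)/2 = 0.966.
θ₂ = 360° × 21/29.5 = 256.3°, f₂ = (1 − cos θ₂)/2 = 0.619.
Change = f₂ − f₁ = -0.347 → -35 percentage points.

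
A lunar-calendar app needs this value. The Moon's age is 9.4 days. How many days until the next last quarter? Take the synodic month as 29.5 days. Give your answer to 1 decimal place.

Last quarter occurs at elongation 270°, i.e. at age 29.5 × 270/360 = 22.125 d.
That is 22.125 − 9.4 = 12.725 days ahead.

12.7 days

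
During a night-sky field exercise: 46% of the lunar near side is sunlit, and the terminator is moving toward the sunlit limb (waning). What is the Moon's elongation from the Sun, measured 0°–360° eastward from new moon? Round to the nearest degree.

275°

cos θ = 1 − 2f = 0.080, giving a principal value of 85.4°.
Waning ⇒ past full, so θ = 360° − 85.4° = 274.6°.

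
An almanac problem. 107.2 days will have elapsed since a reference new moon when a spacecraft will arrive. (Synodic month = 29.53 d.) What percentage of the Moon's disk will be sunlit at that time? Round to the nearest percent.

84%

107.2 d spans 3 complete synodic months (3 × 29.53 = 88.59 d) plus 18.61 d.
Elongation θ = 360° × 18.61/29.53 ≈ 226.9°.
With cos θ = (-0.684), the lit fraction is (1 − (-0.684))/2 ≈ 0.842, so 84%.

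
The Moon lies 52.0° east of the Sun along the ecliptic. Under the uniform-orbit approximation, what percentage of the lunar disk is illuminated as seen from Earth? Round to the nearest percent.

19%

cos 52.0° = 0.616, so f = (1 − 0.616)/2 = 0.192, i.e. 19%.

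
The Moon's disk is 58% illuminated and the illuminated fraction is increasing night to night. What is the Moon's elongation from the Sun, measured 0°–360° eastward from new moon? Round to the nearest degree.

From f = (1 − cos θ)/2: cos θ = 1 − 2×0.58 = -0.160; arccos → 99.2°.
Waxing ⇒ before full, so θ = 99.2°.

99°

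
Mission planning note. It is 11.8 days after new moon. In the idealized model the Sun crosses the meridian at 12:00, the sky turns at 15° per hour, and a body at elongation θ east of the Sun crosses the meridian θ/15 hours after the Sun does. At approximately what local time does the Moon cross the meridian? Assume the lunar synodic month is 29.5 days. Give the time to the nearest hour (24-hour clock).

Phase angle: θ = 360°·(11.8 d)/(29.5 d) = 144.0°.
The Moon trails the Sun by θ/15 = 144.0/15 ≈ 9.60 hours.
12:00 + 9.60 h ≈ 21:36 → 22:00 to the nearest hour.

22:00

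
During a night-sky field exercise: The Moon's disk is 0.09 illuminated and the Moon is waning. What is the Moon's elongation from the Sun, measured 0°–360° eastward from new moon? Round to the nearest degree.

From f = (1 − cos θ)/2: cos θ = 1 − 2×0.09 = 0.820; arccos → 34.9°.
Waning ⇒ past full, so θ = 360° − 34.9° = 325.1°.

325°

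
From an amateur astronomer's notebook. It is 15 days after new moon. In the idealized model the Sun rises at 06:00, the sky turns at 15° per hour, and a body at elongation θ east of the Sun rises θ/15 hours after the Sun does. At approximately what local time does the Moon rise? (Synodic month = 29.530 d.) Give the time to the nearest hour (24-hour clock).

18:00

Elongation θ = 360° × 15/29.530 ≈ 182.9°.
The Moon trails the Sun by θ/15 = 182.9/15 ≈ 12.19 hours.
06:00 + 12.19 h ≈ 18:11 → 18:00 to the nearest hour.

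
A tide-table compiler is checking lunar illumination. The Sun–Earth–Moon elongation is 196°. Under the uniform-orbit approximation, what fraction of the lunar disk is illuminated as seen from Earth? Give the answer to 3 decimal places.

cos 196° = (-0.961), so f = (1 − (-0.961))/2 = 0.981.

0.981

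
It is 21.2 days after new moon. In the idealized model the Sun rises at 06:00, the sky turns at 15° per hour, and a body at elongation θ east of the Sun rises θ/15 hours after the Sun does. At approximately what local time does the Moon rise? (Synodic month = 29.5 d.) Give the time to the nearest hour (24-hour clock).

The Moon has covered 21.2/29.5 of its cycle, so θ ≈ 360° × 21.2/29.5 = 258.7°.
At 15° of sky rotation per hour, 258.7° corresponds to a 17.25 h lag.
06:00 + 17.25 h ≈ 23:15 → 23:00 to the nearest hour.

23:00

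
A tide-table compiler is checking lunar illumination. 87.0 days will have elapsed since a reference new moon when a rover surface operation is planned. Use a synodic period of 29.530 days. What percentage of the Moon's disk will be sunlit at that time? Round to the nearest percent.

Reduce mod P: 87.0 − 2×29.530 = 27.94 d into the current lunation.
Elongation θ = 360° × 27.94/29.530 ≈ 340.6°.
Illuminated fraction = (1 − cos 340.6°)/2 = (1 − 0.943)/2 ≈ 0.028, so 3%.

3%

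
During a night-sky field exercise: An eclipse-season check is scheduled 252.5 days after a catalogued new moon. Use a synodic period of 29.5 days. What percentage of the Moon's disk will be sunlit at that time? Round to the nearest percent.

Reduce mod P: 252.5 − 8×29.5 = 16.50 d into the current lunation.
Phase angle: θ = 360°·(16.50 d)/(29.5 d) = 201.4°.
Illuminated fraction = (1 − cos 201.4°)/2 = (1 − (-0.931))/2 ≈ 0.966, so 97%.

97%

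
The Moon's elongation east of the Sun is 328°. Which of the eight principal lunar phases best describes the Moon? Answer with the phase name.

328° lies in the waning crescent sector of the 8-phase cycle.

waning crescent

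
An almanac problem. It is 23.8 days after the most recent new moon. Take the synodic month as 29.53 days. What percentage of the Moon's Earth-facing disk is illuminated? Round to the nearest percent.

Phase angle: θ = 360°·(23.8 d)/(29.53 d) = 290.1°.
cos 290.1° = 0.344, so f = (1 − 0.344)/2 = 0.328, so 33%.

33%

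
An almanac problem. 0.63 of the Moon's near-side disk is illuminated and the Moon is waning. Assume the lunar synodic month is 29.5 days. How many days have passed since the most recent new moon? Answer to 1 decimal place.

cos θ = 1 − 2f = -0.260, giving a principal value of 105.1°.
Waning ⇒ past full, so θ = 360° − 105.1° = 254.9°.
At 360°/29.5 d per day, 254.9° corresponds to 20.89 days.

20.9 days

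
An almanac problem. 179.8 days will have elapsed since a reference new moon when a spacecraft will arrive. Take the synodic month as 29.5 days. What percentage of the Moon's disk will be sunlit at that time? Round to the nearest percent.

9%

Reduce mod P: 179.8 − 6×29.5 = 2.80 d into the current lunation.
Phase angle: θ = 360°·(2.80 d)/(29.5 d) = 34.2°.
With cos θ = 0.827, the lit fraction is (1 − 0.827)/2 ≈ 0.086, so 9%.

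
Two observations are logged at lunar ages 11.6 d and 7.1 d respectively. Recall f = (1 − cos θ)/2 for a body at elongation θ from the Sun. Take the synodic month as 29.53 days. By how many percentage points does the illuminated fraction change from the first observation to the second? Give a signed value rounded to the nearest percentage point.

-42 percentage points

First observation: θ = 360°·11.6/29.53 = 141.4°, so f = 0.891.
Second observation: θ = 86.6°, f = 0.470.
Δf = 0.470 − 0.891 = -0.421, i.e. -42 pp.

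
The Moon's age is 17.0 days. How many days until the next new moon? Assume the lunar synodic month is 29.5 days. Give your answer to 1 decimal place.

12.5 days

One full lunation from the last new moon is 29.5 d; remaining = 29.5 − 17.0 = 12.500 d.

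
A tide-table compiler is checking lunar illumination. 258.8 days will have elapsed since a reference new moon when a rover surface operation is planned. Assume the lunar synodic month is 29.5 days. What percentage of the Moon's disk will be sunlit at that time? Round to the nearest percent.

258.8 d spans 8 complete synodic months (8 × 29.5 = 236.00 d) plus 22.80 d.
Elongation θ = 360° × 22.80/29.5 ≈ 278.2°.
With cos θ = 0.143, the lit fraction is (1 − 0.143)/2 ≈ 0.428, so 43%.

43%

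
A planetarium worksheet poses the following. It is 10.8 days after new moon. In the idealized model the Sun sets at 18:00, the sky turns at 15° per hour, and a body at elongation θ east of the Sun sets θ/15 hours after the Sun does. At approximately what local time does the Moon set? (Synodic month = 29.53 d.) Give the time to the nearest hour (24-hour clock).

03:00

Elongation θ = 360° × 10.8/29.53 ≈ 131.7°.
The Moon trails the Sun by θ/15 = 131.7/15 ≈ 8.78 hours.
18:00 + 8.78 h ≈ 02:47 → 03:00 to the nearest hour.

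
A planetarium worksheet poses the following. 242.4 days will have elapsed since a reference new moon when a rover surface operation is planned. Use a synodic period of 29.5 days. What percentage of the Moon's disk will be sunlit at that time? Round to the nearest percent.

40%

Reduce mod P: 242.4 − 8×29.5 = 6.40 d into the current lunation.
The Moon has covered 6.40/29.5 of its cycle, so θ ≈ 360° × 6.40/29.5 = 78.1°.
cos 78.1° = 0.206, so f = (1 − 0.206)/2 = 0.397, so 40%.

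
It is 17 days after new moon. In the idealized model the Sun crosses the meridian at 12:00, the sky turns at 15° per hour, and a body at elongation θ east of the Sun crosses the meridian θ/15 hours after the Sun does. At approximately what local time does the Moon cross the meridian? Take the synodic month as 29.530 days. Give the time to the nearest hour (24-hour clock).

Elongation θ = 360° × 17/29.530 ≈ 207.2°.
At 15° of sky rotation per hour, 207.2° corresponds to a 13.82 h lag.
12:00 + 13.82 h ≈ 01:49 → 02:00 to the nearest hour.

02:00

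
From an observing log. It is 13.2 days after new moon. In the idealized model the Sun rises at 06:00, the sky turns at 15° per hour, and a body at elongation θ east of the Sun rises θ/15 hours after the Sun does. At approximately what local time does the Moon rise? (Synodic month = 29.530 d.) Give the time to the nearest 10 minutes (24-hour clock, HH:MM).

16:40

The Moon has covered 13.2/29.530 of its cycle, so θ ≈ 360° × 13.2/29.530 = 160.9°.
Delay after the Sun = 160.9° / (15°/h) ≈ 10.73 h.
06:00 + 10.728 h ≈ 16:44 → 16:40 to the nearest ten minutes.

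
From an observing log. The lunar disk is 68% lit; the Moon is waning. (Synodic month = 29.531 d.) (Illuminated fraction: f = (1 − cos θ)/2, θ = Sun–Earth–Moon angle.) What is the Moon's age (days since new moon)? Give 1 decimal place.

20.4 days

Invert f = (1 − cos θ)/2 to get cos θ = 1 − 2(0.68) = -0.360, hence θ₀ = arccos -0.360 = 111.1°.
Waning ⇒ past full, so θ = 360° − 111.1° = 248.9°.
That fraction of the synodic month is 248.9/360 × 29.531 d ≈ 20.42 d.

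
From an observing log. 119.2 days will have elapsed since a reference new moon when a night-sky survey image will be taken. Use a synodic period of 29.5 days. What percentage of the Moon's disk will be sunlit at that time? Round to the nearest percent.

119.2/29.5 = 4.041 lunations, so 4 complete cycles and 1.20 d into the next.
Elongation θ = 360° × 1.20/29.5 ≈ 14.6°.
With cos θ = 0.968, the lit fraction is (1 − 0.968)/2 ≈ 0.016, so 2%.

2%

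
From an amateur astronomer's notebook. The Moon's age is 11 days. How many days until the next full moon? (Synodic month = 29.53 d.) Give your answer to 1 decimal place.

3.8 days

Full moon is 0.5 of the way through the cycle: age 0.5 × 29.53 = 14.765 d.
So 3.765 days remain (14.765 − 11).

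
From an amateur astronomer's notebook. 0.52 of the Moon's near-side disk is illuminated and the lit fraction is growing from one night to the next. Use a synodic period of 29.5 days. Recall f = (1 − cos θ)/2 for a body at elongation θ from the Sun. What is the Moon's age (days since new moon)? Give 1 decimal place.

7.6 days

cos θ = 1 − 2f = -0.040, giving a principal value of 92.3°.
Waxing ⇒ before full, so θ = 92.3°.
Age = 29.5 × 92.3°/360° ≈ 7.56 days.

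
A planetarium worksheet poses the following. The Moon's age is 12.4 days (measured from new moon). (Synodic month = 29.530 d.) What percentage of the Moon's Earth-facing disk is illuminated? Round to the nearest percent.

The Moon has covered 12.4/29.530 of its cycle, so θ ≈ 360° × 12.4/29.530 = 151.2°.
With cos θ = (-0.876), the lit fraction is (1 − (-0.876))/2 ≈ 0.938, so 94%.

94%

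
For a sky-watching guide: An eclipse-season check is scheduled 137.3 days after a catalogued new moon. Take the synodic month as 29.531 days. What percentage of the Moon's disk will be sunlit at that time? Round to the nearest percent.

Reduce mod P: 137.3 − 4×29.531 = 19.18 d into the current lunation.
Phase angle: θ = 360°·(19.18 d)/(29.531 d) = 233.8°.
With cos θ = (-0.591), the lit fraction is (1 − (-0.591))/2 ≈ 0.796, so 80%.

80%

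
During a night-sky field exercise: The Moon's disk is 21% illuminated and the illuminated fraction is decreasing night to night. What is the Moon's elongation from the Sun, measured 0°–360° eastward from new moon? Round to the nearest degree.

305°

Invert f = (1 − cos θ)/2 to get cos θ = 1 − 2(0.21) = 0.580, hence θ₀ = arccos 0.580 = 54.5°.
Since the Moon is past full (waning), take the reflex angle: θ = 360° − 54.5° = 305.5°.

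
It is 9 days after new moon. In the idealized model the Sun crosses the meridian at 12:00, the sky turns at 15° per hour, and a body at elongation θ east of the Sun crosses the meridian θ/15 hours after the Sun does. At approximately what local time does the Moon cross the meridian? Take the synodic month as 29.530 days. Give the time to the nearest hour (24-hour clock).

Elongation θ = 360° × 9/29.530 ≈ 109.7°.
Delay after the Sun = 109.7° / (15°/h) ≈ 7.31 h.
12:00 + 7.31 h ≈ 19:19 → 19:00 to the nearest hour.

19:00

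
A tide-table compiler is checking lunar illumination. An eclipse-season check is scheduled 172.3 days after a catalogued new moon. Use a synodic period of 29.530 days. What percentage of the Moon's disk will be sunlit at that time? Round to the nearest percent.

25%

Reduce mod P: 172.3 − 5×29.530 = 24.65 d into the current lunation.
Elongation θ = 360° × 24.65/29.530 ≈ 300.5°.
Illuminated fraction = (1 − cos 300.5°)/2 = (1 − 0.508)/2 ≈ 0.246, so 25%.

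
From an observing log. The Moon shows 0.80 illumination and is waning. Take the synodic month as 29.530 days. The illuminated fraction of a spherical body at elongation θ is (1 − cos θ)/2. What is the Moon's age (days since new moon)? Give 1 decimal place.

19.1 days

Invert f = (1 − cos θ)/2 to get cos θ = 1 − 2(0.80) = -0.600, hence θ₀ = arccos -0.600 = 126.9°.
Since the Moon is past full (waning), take the reflex angle: θ = 360° − 126.9° = 233.1°.
At 360°/29.530 d per day, 233.1° corresponds to 19.12 days.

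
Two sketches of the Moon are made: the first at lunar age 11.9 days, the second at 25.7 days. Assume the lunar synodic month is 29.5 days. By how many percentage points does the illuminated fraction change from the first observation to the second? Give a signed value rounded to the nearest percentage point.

-76 pp

θ₁ = 360° × 11.9/29.5 = 145.2°, f₁ = (1 − cos θ₁)/2 = 0.911.
θ₂ = 360° × 25.7/29.5 = 313.6°, f₂ = (1 − cos θ₂)/2 = 0.155.
Change = f₂ − f₁ = -0.756 → -76 percentage points.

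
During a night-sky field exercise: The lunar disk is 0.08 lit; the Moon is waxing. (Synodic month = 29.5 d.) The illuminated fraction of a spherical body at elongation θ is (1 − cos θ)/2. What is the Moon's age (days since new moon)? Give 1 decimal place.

2.7 days

cos θ = 1 − 2f = 0.840, giving a principal value of 32.9°.
Waxing ⇒ before full, so θ = 32.9°.
That fraction of the synodic month is 32.9/360 × 29.5 d ≈ 2.69 d.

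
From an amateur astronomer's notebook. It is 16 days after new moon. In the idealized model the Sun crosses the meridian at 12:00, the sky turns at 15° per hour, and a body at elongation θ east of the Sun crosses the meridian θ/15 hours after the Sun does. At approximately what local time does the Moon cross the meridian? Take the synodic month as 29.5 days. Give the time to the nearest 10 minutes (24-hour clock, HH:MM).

01:00

Phase angle: θ = 360°·(16 d)/(29.5 d) = 195.3°.
Delay after the Sun = 195.3° / (15°/h) ≈ 13.02 h.
12:00 + 13.017 h ≈ 01:01 → 01:00 to the nearest ten minutes.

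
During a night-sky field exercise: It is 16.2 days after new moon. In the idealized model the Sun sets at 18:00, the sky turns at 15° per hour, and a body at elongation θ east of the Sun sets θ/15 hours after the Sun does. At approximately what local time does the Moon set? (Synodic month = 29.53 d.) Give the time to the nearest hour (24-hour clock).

07:00

Elongation θ = 360° × 16.2/29.53 ≈ 197.5°.
Delay after the Sun = 197.5° / (15°/h) ≈ 13.17 h.
18:00 + 13.17 h ≈ 07:10 → 07:00 to the nearest hour.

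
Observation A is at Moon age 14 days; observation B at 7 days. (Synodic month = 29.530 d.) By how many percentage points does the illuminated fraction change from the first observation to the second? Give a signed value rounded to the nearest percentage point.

First observation: θ = 360°·14/29.530 = 170.7°, so f = 0.993.
Second observation: θ = 85.3°, f = 0.459.
Δf = 0.459 − 0.993 = -0.534, i.e. -53 pp.

-53 percentage points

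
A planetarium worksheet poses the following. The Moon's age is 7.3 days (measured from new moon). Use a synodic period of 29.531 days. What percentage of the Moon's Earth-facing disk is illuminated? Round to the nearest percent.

49%

The Moon has covered 7.3/29.531 of its cycle, so θ ≈ 360° × 7.3/29.531 = 89.0°.
cos 89.0° = 0.018, so f = (1 − 0.018)/2 = 0.491, so 49%.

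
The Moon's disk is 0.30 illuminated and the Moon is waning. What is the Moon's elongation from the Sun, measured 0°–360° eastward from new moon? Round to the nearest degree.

cos θ = 1 − 2f = 0.400, giving a principal value of 66.4°.
A waning Moon lies in 180°–360°, so θ = 360° − 66.4° = 293.6°.

294°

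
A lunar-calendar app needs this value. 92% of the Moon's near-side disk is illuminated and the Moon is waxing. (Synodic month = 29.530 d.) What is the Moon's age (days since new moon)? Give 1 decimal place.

12.1 days

From f = (1 − cos θ)/2: cos θ = 1 − 2×0.92 = -0.840; arccos → 147.1°.
The Moon is waxing (0°–180°), so θ = 147.1° directly.
Age = 29.530 × 147.1°/360° ≈ 12.07 days.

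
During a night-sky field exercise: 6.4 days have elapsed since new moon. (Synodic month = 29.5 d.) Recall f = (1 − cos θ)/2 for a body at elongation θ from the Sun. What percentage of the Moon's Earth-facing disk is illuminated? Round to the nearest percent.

40%

The Moon has covered 6.4/29.5 of its cycle, so θ ≈ 360° × 6.4/29.5 = 78.1°.
With cos θ = 0.206, the lit fraction is (1 − 0.206)/2 ≈ 0.397, so 40%.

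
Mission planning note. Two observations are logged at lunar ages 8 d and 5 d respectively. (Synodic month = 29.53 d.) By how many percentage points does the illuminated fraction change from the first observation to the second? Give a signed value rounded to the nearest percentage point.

θ₁ = 360° × 8/29.53 = 97.5°, f₁ = (1 − cos θ₁)/2 = 0.566.
θ₂ = 360° × 5/29.53 = 61.0°, f₂ = (1 − cos θ₂)/2 = 0.257.
Change = f₂ − f₁ = -0.308 → -31 percentage points.

-31 percentage points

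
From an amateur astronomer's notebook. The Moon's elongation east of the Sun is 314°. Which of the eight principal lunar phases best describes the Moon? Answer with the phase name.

The waning crescent sector spans roughly 292°–338°; 314° falls inside it.

waning crescent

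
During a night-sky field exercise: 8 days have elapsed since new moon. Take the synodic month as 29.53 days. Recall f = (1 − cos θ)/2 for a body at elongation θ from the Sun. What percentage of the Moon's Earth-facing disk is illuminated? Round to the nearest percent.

57%

The Moon has covered 8/29.53 of its cycle, so θ ≈ 360° × 8/29.53 = 97.5°.
With cos θ = (-0.131), the lit fraction is (1 − (-0.131))/2 ≈ 0.566, so 57%.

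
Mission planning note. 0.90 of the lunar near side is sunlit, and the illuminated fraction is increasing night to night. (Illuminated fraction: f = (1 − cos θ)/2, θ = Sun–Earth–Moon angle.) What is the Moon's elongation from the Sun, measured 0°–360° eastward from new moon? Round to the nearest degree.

From f = (1 − cos θ)/2: cos θ = 1 − 2×0.90 = -0.800; arccos → 143.1°.
Before full moon the principal value applies: θ = 143.1°.

143°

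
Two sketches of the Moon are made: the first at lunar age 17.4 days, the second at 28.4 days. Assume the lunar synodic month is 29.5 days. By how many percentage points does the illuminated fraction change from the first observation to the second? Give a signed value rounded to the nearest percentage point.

θ₁ = 360° × 17.4/29.5 = 212.3°, f₁ = (1 − cos θ₁)/2 = 0.922.
θ₂ = 360° × 28.4/29.5 = 346.6°, f₂ = (1 − cos θ₂)/2 = 0.014.
Change = f₂ − f₁ = -0.909 → -91 percentage points.

-91 pp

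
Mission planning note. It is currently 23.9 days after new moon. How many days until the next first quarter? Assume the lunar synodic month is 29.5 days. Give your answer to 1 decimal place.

First quarter occurs at elongation 90°, i.e. at age 29.5 × 90/360 = 7.375 d.
This lunation's first quarter (7.375 d) has passed, so add one period: 36.875 − 23.9 = 12.975 days.

13.0 days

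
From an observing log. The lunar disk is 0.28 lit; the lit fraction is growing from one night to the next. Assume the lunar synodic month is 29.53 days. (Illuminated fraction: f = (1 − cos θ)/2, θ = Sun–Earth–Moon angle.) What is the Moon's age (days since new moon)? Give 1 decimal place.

cos θ = 1 − 2f = 0.440, giving a principal value of 63.9°.
The Moon is waxing (0°–180°), so θ = 63.9° directly.
Age = 29.53 × 63.9°/360° ≈ 5.24 days.

5.2 days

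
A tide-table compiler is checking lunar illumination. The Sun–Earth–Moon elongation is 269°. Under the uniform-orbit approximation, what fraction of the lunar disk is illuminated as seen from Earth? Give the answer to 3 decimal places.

0.509

f = (1 − cos 269°)/2 = (1 − (-0.017))/2 ≈ 0.509.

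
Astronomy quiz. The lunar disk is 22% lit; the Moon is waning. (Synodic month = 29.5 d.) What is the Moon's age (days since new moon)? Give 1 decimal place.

Invert f = (1 − cos θ)/2 to get cos θ = 1 − 2(0.22) = 0.560, hence θ₀ = arccos 0.560 = 55.9°.
A waning Moon lies in 180°–360°, so θ = 360° − 55.9° = 304.1°.
Age = 29.5 × 304.1°/360° ≈ 24.92 days.

24.9 days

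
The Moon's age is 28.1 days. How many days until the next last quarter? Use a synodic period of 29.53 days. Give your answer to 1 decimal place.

Last quarter is 0.75 of the way through the cycle: age 0.75 × 29.53 = 22.148 d.
This lunation's last quarter (22.148 d) has passed, so add one period: 51.678 − 28.1 = 23.578 days.

23.6 days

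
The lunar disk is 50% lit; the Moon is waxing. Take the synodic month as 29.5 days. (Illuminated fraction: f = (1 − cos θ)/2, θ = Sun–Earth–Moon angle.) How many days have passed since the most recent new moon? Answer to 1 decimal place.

7.4 days

cos θ = 1 − 2f = 0.000, giving a principal value of 90.0°.
Before full moon the principal value applies: θ = 90.0°.
At 360°/29.5 d per day, 90.0° corresponds to 7.38 days.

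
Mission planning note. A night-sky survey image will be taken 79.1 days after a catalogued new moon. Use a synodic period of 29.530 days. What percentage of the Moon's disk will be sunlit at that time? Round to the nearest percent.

72%

79.1/29.530 = 2.679 lunations, so 2 complete cycles and 20.04 d into the next.
The Moon has covered 20.04/29.530 of its cycle, so θ ≈ 360° × 20.04/29.530 = 244.3°.
Illuminated fraction = (1 − cos 244.3°)/2 = (1 − (-0.434))/2 ≈ 0.717, so 72%.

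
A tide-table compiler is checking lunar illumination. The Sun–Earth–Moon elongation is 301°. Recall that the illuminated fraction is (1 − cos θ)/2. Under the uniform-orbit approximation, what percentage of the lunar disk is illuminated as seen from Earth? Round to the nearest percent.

24%

Half-versine of 301°: (1 − 0.515)/2 = 0.242, i.e. 24%.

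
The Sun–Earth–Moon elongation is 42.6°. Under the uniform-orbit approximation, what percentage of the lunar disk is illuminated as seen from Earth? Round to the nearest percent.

cos 42.6° = 0.736, so f = (1 − 0.736)/2 = 0.132, i.e. 13%.

13%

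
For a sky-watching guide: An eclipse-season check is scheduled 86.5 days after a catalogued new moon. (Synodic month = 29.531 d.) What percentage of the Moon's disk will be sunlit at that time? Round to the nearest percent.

Reduce mod P: 86.5 − 2×29.531 = 27.44 d into the current lunation.
Elongation θ = 360° × 27.44/29.531 ≈ 334.5°.
With cos θ = 0.902, the lit fraction is (1 − 0.902)/2 ≈ 0.049, so 5%.

5%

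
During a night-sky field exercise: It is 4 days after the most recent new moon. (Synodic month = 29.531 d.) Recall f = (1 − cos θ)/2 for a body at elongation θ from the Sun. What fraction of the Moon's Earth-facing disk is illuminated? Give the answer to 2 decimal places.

Elongation θ = 360° × 4/29.531 ≈ 48.8°.
With cos θ = 0.659, the lit fraction is (1 − 0.659)/2 ≈ 0.170.

0.17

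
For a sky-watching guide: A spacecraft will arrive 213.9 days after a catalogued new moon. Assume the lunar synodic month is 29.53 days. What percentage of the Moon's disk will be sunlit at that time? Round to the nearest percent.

213.9/29.53 = 7.243 lunations, so 7 complete cycles and 7.19 d into the next.
Elongation θ = 360° × 7.19/29.53 ≈ 87.7°.
cos 87.7° = 0.041, so f = (1 − 0.041)/2 = 0.480, so 48%.

48%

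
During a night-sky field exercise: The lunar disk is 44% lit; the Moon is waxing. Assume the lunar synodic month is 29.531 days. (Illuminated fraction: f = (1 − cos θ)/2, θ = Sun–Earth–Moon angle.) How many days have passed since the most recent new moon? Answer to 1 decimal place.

6.8 days

From f = (1 − cos θ)/2: cos θ = 1 − 2×0.44 = 0.120; arccos → 83.1°.
The Moon is waxing (0°–180°), so θ = 83.1° directly.
Age = 29.531 × 83.1°/360° ≈ 6.82 days.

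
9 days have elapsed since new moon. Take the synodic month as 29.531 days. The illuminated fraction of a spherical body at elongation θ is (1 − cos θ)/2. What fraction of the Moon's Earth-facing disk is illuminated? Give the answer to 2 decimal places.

The Moon has covered 9/29.531 of its cycle, so θ ≈ 360° × 9/29.531 = 109.7°.
Illuminated fraction = (1 − cos 109.7°)/2 = (1 − (-0.337))/2 ≈ 0.669.

0.67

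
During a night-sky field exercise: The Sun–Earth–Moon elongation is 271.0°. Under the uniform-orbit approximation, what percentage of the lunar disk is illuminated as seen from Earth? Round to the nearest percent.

Half-versine of 271.0°: (1 − 0.017)/2 = 0.491, i.e. 49%.

49%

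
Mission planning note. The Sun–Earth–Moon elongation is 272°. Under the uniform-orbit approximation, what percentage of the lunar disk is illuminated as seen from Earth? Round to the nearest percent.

f = (1 − cos 272°)/2 = (1 − 0.035)/2 ≈ 0.483, i.e. 48%.

48%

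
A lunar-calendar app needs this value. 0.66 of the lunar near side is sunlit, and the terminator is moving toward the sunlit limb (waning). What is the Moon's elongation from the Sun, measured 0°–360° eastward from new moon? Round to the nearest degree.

251°

Invert f = (1 − cos θ)/2 to get cos θ = 1 − 2(0.66) = -0.320, hence θ₀ = arccos -0.320 = 108.7°.
Since the Moon is past full (waning), take the reflex angle: θ = 360° − 108.7° = 251.3°.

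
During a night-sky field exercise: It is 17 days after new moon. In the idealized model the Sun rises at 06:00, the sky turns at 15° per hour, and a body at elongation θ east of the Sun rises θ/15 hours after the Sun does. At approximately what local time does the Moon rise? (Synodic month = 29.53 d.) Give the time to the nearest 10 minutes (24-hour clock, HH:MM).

19:50

The Moon has covered 17/29.53 of its cycle, so θ ≈ 360° × 17/29.53 = 207.2°.
Delay after the Sun = 207.2° / (15°/h) ≈ 13.82 h.
06:00 + 13.816 h ≈ 19:49 → 19:50 to the nearest ten minutes.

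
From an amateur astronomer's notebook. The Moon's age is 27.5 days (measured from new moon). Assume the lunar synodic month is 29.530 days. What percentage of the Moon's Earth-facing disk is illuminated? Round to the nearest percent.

5%

Elongation θ = 360° × 27.5/29.530 ≈ 335.3°.
cos 335.3° = 0.908, so f = (1 − 0.908)/2 = 0.046, so 5%.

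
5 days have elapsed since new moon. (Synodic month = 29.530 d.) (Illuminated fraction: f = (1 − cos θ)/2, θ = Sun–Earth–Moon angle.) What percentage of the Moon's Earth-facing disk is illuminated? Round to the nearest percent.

26%

Phase angle: θ = 360°·(5 d)/(29.530 d) = 61.0°.
Illuminated fraction = (1 − cos 61.0°)/2 = (1 − 0.485)/2 ≈ 0.257, so 26%.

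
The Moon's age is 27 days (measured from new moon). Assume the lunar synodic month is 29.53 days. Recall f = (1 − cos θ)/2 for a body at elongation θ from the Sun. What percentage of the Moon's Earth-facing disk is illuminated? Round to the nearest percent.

Elongation θ = 360° × 27/29.53 ≈ 329.2°.
cos 329.2° = 0.859, so f = (1 − 0.859)/2 = 0.071, so 7%.

7%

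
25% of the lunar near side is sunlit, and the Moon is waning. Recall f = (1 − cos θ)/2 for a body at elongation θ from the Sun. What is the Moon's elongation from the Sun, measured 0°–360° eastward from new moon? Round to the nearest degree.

300°

cos θ = 1 − 2f = 0.500, giving a principal value of 60.0°.
Waning ⇒ past full, so θ = 360° − 60.0° = 300.0°.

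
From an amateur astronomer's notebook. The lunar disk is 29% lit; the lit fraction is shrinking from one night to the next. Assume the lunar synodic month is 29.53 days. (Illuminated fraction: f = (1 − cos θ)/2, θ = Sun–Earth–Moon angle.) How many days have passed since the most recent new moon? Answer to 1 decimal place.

cos θ = 1 − 2f = 0.420, giving a principal value of 65.2°.
A waning Moon lies in 180°–360°, so θ = 360° − 65.2° = 294.8°.
That fraction of the synodic month is 294.8/360 × 29.53 d ≈ 24.18 d.

24.2 days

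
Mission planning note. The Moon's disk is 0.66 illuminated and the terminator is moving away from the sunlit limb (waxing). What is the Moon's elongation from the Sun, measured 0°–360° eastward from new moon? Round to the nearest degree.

109°

Invert f = (1 − cos θ)/2 to get cos θ = 1 − 2(0.66) = -0.320, hence θ₀ = arccos -0.320 = 108.7°.
Waxing ⇒ before full, so θ = 108.7°.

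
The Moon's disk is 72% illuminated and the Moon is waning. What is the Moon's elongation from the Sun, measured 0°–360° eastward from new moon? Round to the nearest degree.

Invert f = (1 − cos θ)/2 to get cos θ = 1 − 2(0.72) = -0.440, hence θ₀ = arccos -0.440 = 116.1°.
A waning Moon lies in 180°–360°, so θ = 360° − 116.1° = 243.9°.

244°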